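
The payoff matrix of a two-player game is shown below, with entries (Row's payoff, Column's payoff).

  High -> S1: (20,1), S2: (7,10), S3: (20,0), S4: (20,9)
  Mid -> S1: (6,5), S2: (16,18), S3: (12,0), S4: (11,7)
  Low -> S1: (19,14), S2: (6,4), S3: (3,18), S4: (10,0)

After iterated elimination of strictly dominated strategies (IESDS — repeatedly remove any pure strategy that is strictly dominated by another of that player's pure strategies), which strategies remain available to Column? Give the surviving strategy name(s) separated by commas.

Row's strategy Low is strictly dominated by High (S1: 20>19, S2: 7>6, S3: 20>3, S4: 20>10) and is removed.
For Column, S2 strictly dominates S1 on the remaining rows (High: 10>1, Mid: 18>5); eliminate S1.
For Column, S2 strictly dominates S3 on the remaining rows (High: 10>0, Mid: 18>0); eliminate S3.
Column's strategy S4 is strictly dominated by S2 (High: 10>9, Mid: 18>7) and is removed.
Row High is eliminated: Mid beats it against every remaining column (S2: 16>7).
Among the remaining strategies, none is strictly dominated by another pure strategy of the same player, so the elimination stops.
Surviving strategies — Row: {Mid}; Column: {S2}.

S2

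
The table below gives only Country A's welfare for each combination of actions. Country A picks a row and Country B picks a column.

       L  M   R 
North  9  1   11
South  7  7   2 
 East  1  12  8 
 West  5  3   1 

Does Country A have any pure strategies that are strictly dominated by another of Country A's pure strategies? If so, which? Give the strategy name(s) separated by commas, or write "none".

North: no other strategy beats it everywhere (South at L (9>7); East at L (9>1); West at L (9>5)).
Nothing dominates South: North at M (7>1); East at L (7>1); West at L (7>5).
East: no other strategy beats it everywhere (North at M (12>1); South at M (12>7); West at M (12>3)).
South strictly dominates West — L: 7>5, M: 7>3, R: 2>1.

West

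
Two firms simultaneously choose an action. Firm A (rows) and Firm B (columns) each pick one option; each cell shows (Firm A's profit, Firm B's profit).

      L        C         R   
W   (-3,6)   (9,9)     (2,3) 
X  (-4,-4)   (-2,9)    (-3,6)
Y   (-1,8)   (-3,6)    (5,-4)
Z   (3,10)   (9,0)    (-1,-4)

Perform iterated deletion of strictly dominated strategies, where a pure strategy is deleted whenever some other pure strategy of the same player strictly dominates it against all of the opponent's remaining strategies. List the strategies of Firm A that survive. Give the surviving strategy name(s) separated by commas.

Row X is eliminated: W beats it against every remaining column (L: -3>-4, C: 9>-2, R: 2>-3).
Column R is eliminated: L beats it against every remaining row (W: 6>3, Y: 8>-4, Z: 10>-4).
Row Y is eliminated: Z beats it against every remaining column (L: 3>-1, C: 9>-3).
Among the remaining strategies, none is strictly dominated by another pure strategy of the same player, so the elimination stops.
Surviving strategies — Firm A: {W, Z}; Firm B: {L, C}.

W, Z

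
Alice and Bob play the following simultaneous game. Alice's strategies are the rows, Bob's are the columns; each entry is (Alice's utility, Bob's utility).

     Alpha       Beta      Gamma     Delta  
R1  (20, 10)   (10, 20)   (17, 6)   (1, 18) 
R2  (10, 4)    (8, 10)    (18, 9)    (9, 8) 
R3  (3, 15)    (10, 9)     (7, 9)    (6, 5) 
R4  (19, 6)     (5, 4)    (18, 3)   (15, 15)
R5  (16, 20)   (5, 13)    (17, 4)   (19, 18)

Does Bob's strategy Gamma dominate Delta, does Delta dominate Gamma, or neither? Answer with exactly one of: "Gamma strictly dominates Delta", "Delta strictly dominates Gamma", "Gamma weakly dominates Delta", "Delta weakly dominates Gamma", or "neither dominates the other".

neither dominates the other

Gamma's payoffs vs Delta's, by Alice's action — R1: 6<18, R2: 9>8, R3: 9>5, R4: 3<15, R5: 4<18.
Gamma does better at R2, R3 but worse at R1, R4, R5; neither strategy dominates the other.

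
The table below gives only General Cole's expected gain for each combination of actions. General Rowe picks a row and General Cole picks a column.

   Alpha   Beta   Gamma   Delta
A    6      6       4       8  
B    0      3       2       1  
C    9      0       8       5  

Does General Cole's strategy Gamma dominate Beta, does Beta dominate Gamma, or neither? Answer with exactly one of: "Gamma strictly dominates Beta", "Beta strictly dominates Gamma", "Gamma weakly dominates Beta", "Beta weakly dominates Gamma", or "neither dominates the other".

Gamma's payoffs vs Beta's, by General Rowe's action — A: 4<6, B: 2<3, C: 8>0.
Gamma does better at C but worse at A, B; neither strategy dominates the other.

neither dominates the other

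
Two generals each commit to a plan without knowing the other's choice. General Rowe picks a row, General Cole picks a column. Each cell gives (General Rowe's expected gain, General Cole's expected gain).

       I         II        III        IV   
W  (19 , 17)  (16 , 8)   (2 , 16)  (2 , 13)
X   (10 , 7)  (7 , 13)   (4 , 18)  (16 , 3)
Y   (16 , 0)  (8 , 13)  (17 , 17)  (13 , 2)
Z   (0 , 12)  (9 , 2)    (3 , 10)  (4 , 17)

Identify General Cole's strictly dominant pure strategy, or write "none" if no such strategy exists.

none

I fails to dominate II at X (7<13).
II fails to dominate I at W (8<17).
III fails to dominate I at W (16<17).
IV fails to dominate I at W (13<17).
No single strategy dominates all the others.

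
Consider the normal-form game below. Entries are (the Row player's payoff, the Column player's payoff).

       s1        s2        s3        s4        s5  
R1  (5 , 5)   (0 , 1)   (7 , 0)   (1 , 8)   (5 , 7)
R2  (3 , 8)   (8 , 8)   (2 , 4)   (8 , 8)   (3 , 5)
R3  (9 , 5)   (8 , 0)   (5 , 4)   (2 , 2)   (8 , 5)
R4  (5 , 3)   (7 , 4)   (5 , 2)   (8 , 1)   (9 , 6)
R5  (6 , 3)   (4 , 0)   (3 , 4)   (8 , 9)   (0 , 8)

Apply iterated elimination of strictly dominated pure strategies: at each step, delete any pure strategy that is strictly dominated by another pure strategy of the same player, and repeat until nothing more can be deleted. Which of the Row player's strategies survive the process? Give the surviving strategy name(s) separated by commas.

R2, R3, R4, R5

Column s3 is eliminated: s5 beats it against every remaining row (R1: 7>0, R2: 5>4, R3: 5>4, R4: 6>2, R5: 8>4).
For the Row player, R3 strictly dominates R1 on the remaining columns (s1: 9>5, s2: 8>0, s4: 2>1, s5: 8>5); eliminate R1.
Among the remaining strategies, none is strictly dominated by another pure strategy of the same player, so the elimination stops.
Surviving strategies — the Row player: {R2, R3, R4, R5}; the Column player: {s1, s2, s4, s5}.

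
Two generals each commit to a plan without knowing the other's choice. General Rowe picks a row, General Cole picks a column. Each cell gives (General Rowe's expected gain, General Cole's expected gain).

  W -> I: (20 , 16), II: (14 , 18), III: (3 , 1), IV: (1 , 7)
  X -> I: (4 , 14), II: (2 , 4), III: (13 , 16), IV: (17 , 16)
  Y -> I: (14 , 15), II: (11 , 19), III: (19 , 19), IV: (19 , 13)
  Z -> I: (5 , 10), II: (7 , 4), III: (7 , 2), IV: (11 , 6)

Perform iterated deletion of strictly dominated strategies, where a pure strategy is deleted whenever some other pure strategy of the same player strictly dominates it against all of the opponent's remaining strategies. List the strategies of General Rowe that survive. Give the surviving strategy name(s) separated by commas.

W, Y

General Rowe's strategy X is strictly dominated by Y (I: 14>4, II: 11>2, III: 19>13, IV: 19>17) and is removed.
General Rowe's strategy Z is strictly dominated by Y (I: 14>5, II: 11>7, III: 19>7, IV: 19>11) and is removed.
Column I is eliminated: II beats it against every remaining row (W: 18>16, Y: 19>15).
General Cole's strategy IV is strictly dominated by II (W: 18>7, Y: 19>13) and is removed.
Among the remaining strategies, none is strictly dominated by another pure strategy of the same player, so the elimination stops.
Surviving strategies — General Rowe: {W, Y}; General Cole: {II, III}.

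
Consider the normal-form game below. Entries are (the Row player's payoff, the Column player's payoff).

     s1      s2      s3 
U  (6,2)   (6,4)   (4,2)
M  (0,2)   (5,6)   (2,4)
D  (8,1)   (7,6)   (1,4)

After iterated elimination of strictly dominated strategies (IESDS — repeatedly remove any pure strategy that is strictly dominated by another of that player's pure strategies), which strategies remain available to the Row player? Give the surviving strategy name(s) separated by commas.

D

Row M is eliminated: U beats it against every remaining column (s1: 6>0, s2: 6>5, s3: 4>2).
For the Column player, s2 strictly dominates s1 on the remaining rows (U: 4>2, D: 6>1); eliminate s1.
Column s3 is eliminated: s2 beats it against every remaining row (U: 4>2, D: 6>4).
The Row player's strategy U is strictly dominated by D (s2: 7>6) and is removed.
Among the remaining strategies, none is strictly dominated by another pure strategy of the same player, so the elimination stops.
Surviving strategies — the Row player: {D}; the Column player: {s2}.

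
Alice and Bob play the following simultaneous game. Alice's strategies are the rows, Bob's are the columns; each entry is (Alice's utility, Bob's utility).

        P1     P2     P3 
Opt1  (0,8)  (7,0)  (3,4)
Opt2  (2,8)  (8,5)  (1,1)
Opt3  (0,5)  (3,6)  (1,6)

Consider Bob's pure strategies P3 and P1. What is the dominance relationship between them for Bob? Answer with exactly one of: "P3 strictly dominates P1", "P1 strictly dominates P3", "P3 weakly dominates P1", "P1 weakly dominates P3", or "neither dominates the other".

neither dominates the other

Compare P3 to P1 across each choice by Alice: Opt1: 4<8, Opt2: 1<8, Opt3: 6>5.
P3 does better at Opt3 but worse at Opt1, Opt2; neither strategy dominates the other.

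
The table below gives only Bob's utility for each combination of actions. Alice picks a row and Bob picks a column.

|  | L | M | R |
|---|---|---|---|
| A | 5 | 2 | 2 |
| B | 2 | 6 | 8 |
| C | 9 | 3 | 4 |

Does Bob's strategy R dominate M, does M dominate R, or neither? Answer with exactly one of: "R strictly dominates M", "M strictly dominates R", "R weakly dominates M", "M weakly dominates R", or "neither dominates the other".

R's payoffs vs M's, by Alice's action — A: 2=2, B: 8>6, C: 4>3.
R is at least as good everywhere and strictly better somewhere (tied only at A), so R weakly but not strictly dominates M.

R weakly dominates M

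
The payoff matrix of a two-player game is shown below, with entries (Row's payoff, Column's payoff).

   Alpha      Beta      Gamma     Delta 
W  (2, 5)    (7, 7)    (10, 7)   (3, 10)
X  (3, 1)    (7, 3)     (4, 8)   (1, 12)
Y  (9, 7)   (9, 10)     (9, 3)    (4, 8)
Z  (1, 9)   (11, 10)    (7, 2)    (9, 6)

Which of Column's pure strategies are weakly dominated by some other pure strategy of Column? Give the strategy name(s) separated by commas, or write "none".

Alpha, Gamma

Alpha is weakly dominated by Beta (W: 7>5, X: 3>1, Y: 10>7, Z: 10>9).
Beta: no other strategy beats it everywhere (Alpha at W (7>5); Gamma at Y (10>3); Delta at Y (10>8)).
Gamma: dominated, since Delta does at least as well everywhere (W: 10>7, X: 12>8, Y: 8>3, Z: 6>2).
Delta is not dominated — it holds its own against Alpha at W (10>5); Beta at W (10>7); Gamma at W (10>7).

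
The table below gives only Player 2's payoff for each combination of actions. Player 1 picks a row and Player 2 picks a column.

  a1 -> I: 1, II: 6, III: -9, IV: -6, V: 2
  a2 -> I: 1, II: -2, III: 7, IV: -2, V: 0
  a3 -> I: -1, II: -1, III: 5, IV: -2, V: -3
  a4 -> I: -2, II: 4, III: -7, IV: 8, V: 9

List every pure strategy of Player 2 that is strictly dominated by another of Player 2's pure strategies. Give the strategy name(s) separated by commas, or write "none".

none

Nothing dominates I: II at a2 (1>-2); III at a1 (1>-9); IV at a1 (1>-6); V at a2 (1>0).
II is not dominated — it holds its own against I at a1 (6>1); III at a1 (6>-9); IV at a1 (6>-6); V at a1 (6>2).
Nothing dominates III: I at a2 (7>1); II at a2 (7>-2); IV at a2 (7>-2); V at a2 (7>0).
Nothing dominates IV: I at a4 (8>-2); II at a2 (-2=-2); III at a1 (-6>-9); V at a3 (-2>-3).
V is not dominated — it holds its own against I at a1 (2>1); II at a2 (0>-2); III at a1 (2>-9); IV at a1 (2>-6).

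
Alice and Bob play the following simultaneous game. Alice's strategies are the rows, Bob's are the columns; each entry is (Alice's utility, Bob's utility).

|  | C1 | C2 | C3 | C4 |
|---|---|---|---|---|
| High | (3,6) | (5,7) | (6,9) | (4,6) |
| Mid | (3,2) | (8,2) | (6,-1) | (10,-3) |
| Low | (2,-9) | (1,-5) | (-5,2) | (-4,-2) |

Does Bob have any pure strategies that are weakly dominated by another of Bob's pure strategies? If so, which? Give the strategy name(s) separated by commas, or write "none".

C2 weakly dominates C1 — High: 7>6, Mid: 2=2, Low: -5>-9.
C2: no other strategy beats it everywhere (C1 at High (7>6); C3 at Mid (2>-1); C4 at High (7>6)).
C3 is not dominated — it holds its own against C1 at High (9>6); C2 at High (9>7); C4 at High (9>6).
C4 is weakly dominated by C3 (High: 9>6, Mid: -1>-3, Low: 2>-2).

C1, C4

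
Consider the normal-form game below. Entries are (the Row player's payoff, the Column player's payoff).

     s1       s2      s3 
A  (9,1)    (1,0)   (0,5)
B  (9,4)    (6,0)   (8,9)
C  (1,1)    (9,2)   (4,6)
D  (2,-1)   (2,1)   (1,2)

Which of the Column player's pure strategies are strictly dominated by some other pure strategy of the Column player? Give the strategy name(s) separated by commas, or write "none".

s1: dominated, since s3 does at least as well everywhere (A: 5>1, B: 9>4, C: 6>1, D: 2>-1).
s2: dominated, since s3 does at least as well everywhere (A: 5>0, B: 9>0, C: 6>2, D: 2>1).
Nothing dominates s3: s1 at A (5>1); s2 at A (5>0).

s1, s2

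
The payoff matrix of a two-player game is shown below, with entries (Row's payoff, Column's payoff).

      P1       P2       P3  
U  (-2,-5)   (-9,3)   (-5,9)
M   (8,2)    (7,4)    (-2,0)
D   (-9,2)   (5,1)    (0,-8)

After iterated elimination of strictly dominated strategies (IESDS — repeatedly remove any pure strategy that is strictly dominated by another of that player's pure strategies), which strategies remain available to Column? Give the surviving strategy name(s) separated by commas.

For Row, M strictly dominates U on the remaining columns (P1: 8>-2, P2: 7>-9, P3: -2>-5); eliminate U.
For Column, P1 strictly dominates P3 on the remaining rows (M: 2>0, D: 2>-8); eliminate P3.
For Row, M strictly dominates D on the remaining columns (P1: 8>-9, P2: 7>5); eliminate D.
Column's strategy P1 is strictly dominated by P2 (M: 4>2) and is removed.
Among the remaining strategies, none is strictly dominated by another pure strategy of the same player, so the elimination stops.
Surviving strategies — Row: {M}; Column: {P2}.

P2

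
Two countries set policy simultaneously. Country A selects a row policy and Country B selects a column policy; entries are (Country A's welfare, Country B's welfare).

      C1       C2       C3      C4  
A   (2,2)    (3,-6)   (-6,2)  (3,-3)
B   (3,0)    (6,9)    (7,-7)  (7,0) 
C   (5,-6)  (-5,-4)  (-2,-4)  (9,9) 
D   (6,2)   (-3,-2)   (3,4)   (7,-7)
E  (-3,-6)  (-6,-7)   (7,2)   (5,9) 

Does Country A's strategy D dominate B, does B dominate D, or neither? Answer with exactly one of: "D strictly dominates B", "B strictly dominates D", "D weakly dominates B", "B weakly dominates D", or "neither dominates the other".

D's payoffs vs B's, by Country B's action — C1: 6>3, C2: -3<6, C3: 3<7, C4: 7=7.
D does better at C1 but worse at C2, C3; neither strategy dominates the other.

neither dominates the other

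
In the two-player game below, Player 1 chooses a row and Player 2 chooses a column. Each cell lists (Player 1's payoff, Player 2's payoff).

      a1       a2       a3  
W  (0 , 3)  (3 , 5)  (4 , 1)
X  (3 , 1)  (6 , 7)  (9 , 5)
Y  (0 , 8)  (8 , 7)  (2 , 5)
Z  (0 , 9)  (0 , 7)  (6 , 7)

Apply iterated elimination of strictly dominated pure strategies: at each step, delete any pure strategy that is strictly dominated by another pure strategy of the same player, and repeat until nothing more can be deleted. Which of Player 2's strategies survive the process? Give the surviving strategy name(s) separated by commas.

a1, a2

Player 1's strategy W is strictly dominated by X (a1: 3>0, a2: 6>3, a3: 9>4) and is removed.
For Player 1, X strictly dominates Z on the remaining columns (a1: 3>0, a2: 6>0, a3: 9>6); eliminate Z.
For Player 2, a2 strictly dominates a3 on the remaining rows (X: 7>5, Y: 7>5); eliminate a3.
Among the remaining strategies, none is strictly dominated by another pure strategy of the same player, so the elimination stops.
Surviving strategies — Player 1: {X, Y}; Player 2: {a1, a2}.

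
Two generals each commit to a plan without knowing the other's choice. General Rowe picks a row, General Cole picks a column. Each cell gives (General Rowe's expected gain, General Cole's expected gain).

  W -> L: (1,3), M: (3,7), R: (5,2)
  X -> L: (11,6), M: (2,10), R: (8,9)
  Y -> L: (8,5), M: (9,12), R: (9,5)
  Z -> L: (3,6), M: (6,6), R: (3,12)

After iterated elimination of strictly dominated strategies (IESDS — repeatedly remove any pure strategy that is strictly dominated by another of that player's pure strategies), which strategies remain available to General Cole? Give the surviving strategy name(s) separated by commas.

General Rowe's strategy W is strictly dominated by Y (L: 8>1, M: 9>3, R: 9>5) and is removed.
For General Rowe, Y strictly dominates Z on the remaining columns (L: 8>3, M: 9>6, R: 9>3); eliminate Z.
General Cole's strategy L is strictly dominated by M (X: 10>6, Y: 12>5) and is removed.
Row X is eliminated: Y beats it against every remaining column (M: 9>2, R: 9>8).
Column R is eliminated: M beats it against every remaining row (Y: 12>5).
Among the remaining strategies, none is strictly dominated by another pure strategy of the same player, so the elimination stops.
Surviving strategies — General Rowe: {Y}; General Cole: {M}.

M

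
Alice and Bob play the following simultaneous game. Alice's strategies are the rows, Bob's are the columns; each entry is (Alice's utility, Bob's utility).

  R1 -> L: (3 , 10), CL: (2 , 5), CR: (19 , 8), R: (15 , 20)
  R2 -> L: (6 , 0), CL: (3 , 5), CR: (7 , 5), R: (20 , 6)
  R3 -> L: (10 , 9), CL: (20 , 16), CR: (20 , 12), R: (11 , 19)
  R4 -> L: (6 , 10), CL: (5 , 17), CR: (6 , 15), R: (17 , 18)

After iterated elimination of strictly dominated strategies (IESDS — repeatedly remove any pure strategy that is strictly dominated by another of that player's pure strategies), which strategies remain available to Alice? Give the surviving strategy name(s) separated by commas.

For Bob, R strictly dominates L on the remaining rows (R1: 20>10, R2: 6>0, R3: 19>9, R4: 18>10); eliminate L.
Bob's strategy CL is strictly dominated by R (R1: 20>5, R2: 6>5, R3: 19>16, R4: 18>17) and is removed.
Row R4 is eliminated: R2 beats it against every remaining column (CR: 7>6, R: 20>17).
Bob's strategy CR is strictly dominated by R (R1: 20>8, R2: 6>5, R3: 19>12) and is removed.
Alice's strategy R1 is strictly dominated by R2 (R: 20>15) and is removed.
Alice's strategy R3 is strictly dominated by R2 (R: 20>11) and is removed.
Among the remaining strategies, none is strictly dominated by another pure strategy of the same player, so the elimination stops.
Surviving strategies — Alice: {R2}; Bob: {R}.

R2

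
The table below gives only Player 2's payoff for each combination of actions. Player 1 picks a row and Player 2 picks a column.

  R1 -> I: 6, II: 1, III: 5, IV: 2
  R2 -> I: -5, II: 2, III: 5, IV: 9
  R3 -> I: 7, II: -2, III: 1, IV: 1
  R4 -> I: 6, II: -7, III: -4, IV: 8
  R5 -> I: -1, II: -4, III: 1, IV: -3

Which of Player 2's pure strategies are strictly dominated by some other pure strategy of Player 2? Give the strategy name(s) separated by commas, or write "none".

Nothing dominates I: II at R1 (6>1); III at R1 (6>5); IV at R1 (6>2).
III strictly dominates II — R1: 5>1, R2: 5>2, R3: 1>-2, R4: -4>-7, R5: 1>-4.
III: no other strategy beats it everywhere (I at R2 (5>-5); II at R1 (5>1); IV at R1 (5>2)).
IV is not dominated — it holds its own against I at R2 (9>-5); II at R1 (2>1); III at R2 (9>5).

II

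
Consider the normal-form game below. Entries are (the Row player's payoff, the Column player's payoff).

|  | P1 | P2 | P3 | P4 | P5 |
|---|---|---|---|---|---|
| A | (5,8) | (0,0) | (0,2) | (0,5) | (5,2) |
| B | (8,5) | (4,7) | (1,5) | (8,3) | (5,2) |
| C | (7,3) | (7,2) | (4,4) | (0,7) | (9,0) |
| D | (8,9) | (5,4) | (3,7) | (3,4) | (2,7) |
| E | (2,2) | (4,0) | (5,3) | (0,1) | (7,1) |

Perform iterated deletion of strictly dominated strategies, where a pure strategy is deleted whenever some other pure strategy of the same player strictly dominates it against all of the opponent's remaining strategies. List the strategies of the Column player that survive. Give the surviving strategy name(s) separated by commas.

P1, P2, P3, P4

For the Column player, P1 strictly dominates P5 on the remaining rows (A: 8>2, B: 5>2, C: 3>0, D: 9>7, E: 2>1); eliminate P5.
Row A is eliminated: B beats it against every remaining column (P1: 8>5, P2: 4>0, P3: 1>0, P4: 8>0).
Among the remaining strategies, none is strictly dominated by another pure strategy of the same player, so the elimination stops.
Surviving strategies — the Row player: {B, C, D, E}; the Column player: {P1, P2, P3, P4}.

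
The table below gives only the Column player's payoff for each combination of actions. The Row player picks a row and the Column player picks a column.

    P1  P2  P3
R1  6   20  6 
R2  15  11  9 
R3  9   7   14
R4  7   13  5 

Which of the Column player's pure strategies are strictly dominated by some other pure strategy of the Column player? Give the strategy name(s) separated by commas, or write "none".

P1: no other strategy beats it everywhere (P2 at R2 (15>11); P3 at R1 (6=6)).
P2: no other strategy beats it everywhere (P1 at R1 (20>6); P3 at R1 (20>6)).
P3: no other strategy beats it everywhere (P1 at R1 (6=6); P2 at R3 (14>7)).

none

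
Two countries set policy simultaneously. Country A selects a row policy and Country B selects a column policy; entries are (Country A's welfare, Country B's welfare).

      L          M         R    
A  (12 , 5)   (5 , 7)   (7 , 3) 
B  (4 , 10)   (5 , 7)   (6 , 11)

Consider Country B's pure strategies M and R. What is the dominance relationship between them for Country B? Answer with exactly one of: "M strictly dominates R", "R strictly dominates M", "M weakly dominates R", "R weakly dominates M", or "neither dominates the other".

Compare M to R across each choice by Country A: A: 7>3, B: 7<11.
M does better at A but worse at B; neither strategy dominates the other.

neither dominates the other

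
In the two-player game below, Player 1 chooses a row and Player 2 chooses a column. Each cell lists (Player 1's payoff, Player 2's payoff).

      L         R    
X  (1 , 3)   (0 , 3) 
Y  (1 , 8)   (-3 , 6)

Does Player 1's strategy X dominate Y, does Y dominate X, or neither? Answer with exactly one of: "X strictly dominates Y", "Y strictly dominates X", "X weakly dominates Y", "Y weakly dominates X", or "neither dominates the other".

X weakly dominates Y

Compare X to Y across every action of Player 2: L: 1=1, R: 0>-3.
X is at least as good everywhere and strictly better somewhere (tied only at L), so X weakly but not strictly dominates Y.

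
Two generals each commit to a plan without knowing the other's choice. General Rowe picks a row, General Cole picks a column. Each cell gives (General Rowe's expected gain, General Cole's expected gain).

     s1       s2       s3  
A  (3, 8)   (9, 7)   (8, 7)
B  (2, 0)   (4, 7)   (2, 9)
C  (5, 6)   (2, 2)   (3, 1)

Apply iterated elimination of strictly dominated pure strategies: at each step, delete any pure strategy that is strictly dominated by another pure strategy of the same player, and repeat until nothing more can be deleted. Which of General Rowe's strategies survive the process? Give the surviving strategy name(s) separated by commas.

C

Row B is eliminated: A beats it against every remaining column (s1: 3>2, s2: 9>4, s3: 8>2).
General Cole's strategy s2 is strictly dominated by s1 (A: 8>7, C: 6>2) and is removed.
For General Cole, s1 strictly dominates s3 on the remaining rows (A: 8>7, C: 6>1); eliminate s3.
For General Rowe, C strictly dominates A on the remaining columns (s1: 5>3); eliminate A.
Among the remaining strategies, none is strictly dominated by another pure strategy of the same player, so the elimination stops.
Surviving strategies — General Rowe: {C}; General Cole: {s1}.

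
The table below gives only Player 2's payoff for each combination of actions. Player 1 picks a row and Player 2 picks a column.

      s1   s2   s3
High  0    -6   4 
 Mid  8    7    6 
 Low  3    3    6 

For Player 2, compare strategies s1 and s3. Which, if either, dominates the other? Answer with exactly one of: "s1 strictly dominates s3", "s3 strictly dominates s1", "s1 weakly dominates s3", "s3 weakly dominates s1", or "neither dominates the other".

Compare s1 to s3 across each opponent action: High: 0<4, Mid: 8>6, Low: 3<6.
s1 does better at Mid but worse at High, Low; neither strategy dominates the other.

neither dominates the other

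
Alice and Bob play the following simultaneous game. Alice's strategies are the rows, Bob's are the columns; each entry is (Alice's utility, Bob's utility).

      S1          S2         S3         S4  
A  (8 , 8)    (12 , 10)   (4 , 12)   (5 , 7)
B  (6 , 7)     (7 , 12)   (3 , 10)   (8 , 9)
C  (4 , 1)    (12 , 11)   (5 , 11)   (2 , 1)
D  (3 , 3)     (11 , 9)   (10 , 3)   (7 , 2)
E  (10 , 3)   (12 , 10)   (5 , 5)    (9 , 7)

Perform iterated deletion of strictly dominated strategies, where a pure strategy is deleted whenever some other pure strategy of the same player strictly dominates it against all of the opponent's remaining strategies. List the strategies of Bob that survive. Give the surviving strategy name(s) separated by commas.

S2, S3

For Alice, E strictly dominates B on the remaining columns (S1: 10>6, S2: 12>7, S3: 5>3, S4: 9>8); eliminate B.
Column S1 is eliminated: S2 beats it against every remaining row (A: 10>8, C: 11>1, D: 9>3, E: 10>3).
Bob's strategy S4 is strictly dominated by S2 (A: 10>7, C: 11>1, D: 9>2, E: 10>7) and is removed.
Among the remaining strategies, none is strictly dominated by another pure strategy of the same player, so the elimination stops.
Surviving strategies — Alice: {A, C, D, E}; Bob: {S2, S3}.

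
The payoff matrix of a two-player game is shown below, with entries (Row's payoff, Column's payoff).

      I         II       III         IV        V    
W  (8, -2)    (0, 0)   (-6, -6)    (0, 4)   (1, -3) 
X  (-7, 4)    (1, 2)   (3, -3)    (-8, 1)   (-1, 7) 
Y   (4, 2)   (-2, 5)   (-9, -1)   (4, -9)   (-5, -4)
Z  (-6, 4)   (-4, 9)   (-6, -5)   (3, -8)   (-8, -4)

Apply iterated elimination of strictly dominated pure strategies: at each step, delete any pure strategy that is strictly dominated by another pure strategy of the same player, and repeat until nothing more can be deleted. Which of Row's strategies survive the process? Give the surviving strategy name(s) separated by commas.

Column's strategy III is strictly dominated by I (W: -2>-6, X: 4>-3, Y: 2>-1, Z: 4>-5) and is removed.
For Row, Y strictly dominates Z on the remaining columns (I: 4>-6, II: -2>-4, IV: 4>3, V: -5>-8); eliminate Z.
Among the remaining strategies, none is strictly dominated by another pure strategy of the same player, so the elimination stops.
Surviving strategies — Row: {W, X, Y}; Column: {I, II, IV, V}.

W, X, Y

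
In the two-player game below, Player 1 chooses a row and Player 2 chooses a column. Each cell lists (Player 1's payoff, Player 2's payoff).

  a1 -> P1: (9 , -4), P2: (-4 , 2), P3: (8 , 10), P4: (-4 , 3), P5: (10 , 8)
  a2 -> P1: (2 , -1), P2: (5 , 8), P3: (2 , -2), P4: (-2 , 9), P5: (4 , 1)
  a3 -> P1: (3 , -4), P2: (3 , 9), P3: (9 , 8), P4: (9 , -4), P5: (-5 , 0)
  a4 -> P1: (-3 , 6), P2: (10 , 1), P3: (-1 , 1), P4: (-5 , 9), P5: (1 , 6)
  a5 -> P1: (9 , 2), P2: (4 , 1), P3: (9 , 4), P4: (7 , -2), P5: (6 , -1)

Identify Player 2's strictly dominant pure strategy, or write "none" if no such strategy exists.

none

P1 fails to dominate P2 at a1 (-4<2).
P2 fails to dominate P1 at a4 (1<6).
P3 fails to dominate P1 at a2 (-2<-1).
P4 fails to dominate P1 at a3 (-4=-4).
P5 fails to dominate P1 at a4 (6=6).
No single strategy dominates all the others.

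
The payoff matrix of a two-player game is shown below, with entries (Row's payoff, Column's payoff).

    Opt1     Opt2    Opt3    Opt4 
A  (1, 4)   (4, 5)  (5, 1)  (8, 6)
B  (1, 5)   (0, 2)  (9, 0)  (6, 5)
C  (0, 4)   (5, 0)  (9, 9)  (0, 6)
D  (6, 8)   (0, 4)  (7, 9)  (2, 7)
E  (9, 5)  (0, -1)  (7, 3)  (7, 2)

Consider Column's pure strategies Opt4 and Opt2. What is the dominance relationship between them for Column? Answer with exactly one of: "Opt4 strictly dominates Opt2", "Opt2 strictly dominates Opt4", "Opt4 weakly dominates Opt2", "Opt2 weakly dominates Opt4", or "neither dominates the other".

Opt4's payoffs vs Opt2's, by Row's action — A: 6>5, B: 5>2, C: 6>0, D: 7>4, E: 2>-1.
Every comparison favours Opt4, so Opt4 strictly dominates Opt2.

Opt4 strictly dominates Opt2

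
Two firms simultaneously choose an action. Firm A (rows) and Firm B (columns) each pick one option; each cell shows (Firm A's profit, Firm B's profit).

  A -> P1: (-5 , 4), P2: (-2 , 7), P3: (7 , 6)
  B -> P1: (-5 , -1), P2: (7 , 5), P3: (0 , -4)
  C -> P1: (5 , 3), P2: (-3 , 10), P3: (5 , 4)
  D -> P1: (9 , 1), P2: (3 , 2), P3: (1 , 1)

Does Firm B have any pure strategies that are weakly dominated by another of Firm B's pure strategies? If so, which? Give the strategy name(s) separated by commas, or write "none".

P1, P3

P1: dominated, since P2 does at least as well everywhere (A: 7>4, B: 5>-1, C: 10>3, D: 2>1).
Nothing dominates P2: P1 at A (7>4); P3 at A (7>6).
P2 weakly dominates P3 — A: 7>6, B: 5>-4, C: 10>4, D: 2>1.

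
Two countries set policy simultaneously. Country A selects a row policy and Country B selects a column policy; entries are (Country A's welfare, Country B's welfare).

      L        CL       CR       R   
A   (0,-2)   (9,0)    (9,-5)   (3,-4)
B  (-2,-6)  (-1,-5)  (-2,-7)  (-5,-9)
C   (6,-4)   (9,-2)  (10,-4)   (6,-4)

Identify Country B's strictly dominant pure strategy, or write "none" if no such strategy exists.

CL

CL vs L: A: 0>-2, B: -5>-6, C: -2>-4.
CL vs CR: A: 0>-5, B: -5>-7, C: -2>-4.
CL vs R: A: 0>-4, B: -5>-9, C: -2>-4.
CL strictly beats every other strategy against every opponent action, so it is strictly dominant.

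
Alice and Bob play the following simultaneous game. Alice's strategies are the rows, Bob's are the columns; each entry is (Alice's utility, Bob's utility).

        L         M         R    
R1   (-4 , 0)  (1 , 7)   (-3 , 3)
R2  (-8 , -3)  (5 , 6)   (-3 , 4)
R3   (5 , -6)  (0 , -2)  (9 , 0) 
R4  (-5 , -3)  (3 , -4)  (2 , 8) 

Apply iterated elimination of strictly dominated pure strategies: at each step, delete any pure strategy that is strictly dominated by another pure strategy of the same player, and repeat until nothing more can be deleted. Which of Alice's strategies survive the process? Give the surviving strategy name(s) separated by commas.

For Bob, R strictly dominates L on the remaining rows (R1: 3>0, R2: 4>-3, R3: 0>-6, R4: 8>-3); eliminate L.
Alice's strategy R1 is strictly dominated by R4 (M: 3>1, R: 2>-3) and is removed.
Among the remaining strategies, none is strictly dominated by another pure strategy of the same player, so the elimination stops.
Surviving strategies — Alice: {R2, R3, R4}; Bob: {M, R}.

R2, R3, R4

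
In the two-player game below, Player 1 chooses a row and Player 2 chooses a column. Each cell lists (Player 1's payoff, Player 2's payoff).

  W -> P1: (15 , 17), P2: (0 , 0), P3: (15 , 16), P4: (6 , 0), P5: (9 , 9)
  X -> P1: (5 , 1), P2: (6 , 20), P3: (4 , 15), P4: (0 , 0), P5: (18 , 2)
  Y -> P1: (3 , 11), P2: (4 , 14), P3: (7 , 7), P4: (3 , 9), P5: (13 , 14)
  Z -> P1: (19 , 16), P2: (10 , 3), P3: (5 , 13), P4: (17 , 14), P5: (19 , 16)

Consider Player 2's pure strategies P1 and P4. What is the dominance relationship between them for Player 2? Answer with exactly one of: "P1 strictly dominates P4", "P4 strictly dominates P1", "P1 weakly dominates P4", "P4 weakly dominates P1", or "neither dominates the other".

P1 strictly dominates P4

Compare P1 to P4 across every action of Player 1: W: 17>0, X: 1>0, Y: 11>9, Z: 16>14.
Every comparison favours P1, so P1 strictly dominates P4.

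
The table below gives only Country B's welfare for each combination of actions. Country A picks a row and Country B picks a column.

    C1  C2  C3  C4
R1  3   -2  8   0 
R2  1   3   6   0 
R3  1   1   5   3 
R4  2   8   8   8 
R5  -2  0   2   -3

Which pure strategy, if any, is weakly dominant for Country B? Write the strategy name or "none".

C3 vs C1: R1: 8>3, R2: 6>1, R3: 5>1, R4: 8>2, R5: 2>-2.
C3 vs C2: R1: 8>-2, R2: 6>3, R3: 5>1, R4: 8=8, R5: 2>0.
C3 vs C4: R1: 8>0, R2: 6>0, R3: 5>3, R4: 8=8, R5: 2>-3.
C3 is at least as good as every other strategy against every opponent action, so it is weakly dominant.

C3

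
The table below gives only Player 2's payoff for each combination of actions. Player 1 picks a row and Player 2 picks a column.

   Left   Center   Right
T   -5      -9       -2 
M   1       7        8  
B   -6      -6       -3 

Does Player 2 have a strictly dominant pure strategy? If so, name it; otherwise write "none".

Right

Right vs Left: T: -2>-5, M: 8>1, B: -3>-6.
Right vs Center: T: -2>-9, M: 8>7, B: -3>-6.
Right strictly beats every other strategy against every opponent action, so it is strictly dominant.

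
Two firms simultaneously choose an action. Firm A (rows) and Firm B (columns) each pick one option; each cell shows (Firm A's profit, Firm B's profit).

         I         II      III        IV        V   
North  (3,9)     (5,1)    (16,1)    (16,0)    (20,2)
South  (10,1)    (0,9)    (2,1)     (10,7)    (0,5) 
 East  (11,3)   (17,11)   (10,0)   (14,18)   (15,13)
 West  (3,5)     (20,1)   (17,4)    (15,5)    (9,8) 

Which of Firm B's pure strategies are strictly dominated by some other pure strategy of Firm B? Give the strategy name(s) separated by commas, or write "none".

III

I: no other strategy beats it everywhere (II at North (9>1); III at North (9>1); IV at North (9>0); V at North (9>2)).
Nothing dominates II: I at South (9>1); III at North (1=1); IV at North (1>0); V at South (9>5).
III is strictly dominated by V (North: 2>1, South: 5>1, East: 13>0, West: 8>4).
Nothing dominates IV: I at South (7>1); II at East (18>11); III at South (7>1); V at South (7>5).
V is not dominated — it holds its own against I at South (5>1); II at North (2>1); III at North (2>1); IV at North (2>0).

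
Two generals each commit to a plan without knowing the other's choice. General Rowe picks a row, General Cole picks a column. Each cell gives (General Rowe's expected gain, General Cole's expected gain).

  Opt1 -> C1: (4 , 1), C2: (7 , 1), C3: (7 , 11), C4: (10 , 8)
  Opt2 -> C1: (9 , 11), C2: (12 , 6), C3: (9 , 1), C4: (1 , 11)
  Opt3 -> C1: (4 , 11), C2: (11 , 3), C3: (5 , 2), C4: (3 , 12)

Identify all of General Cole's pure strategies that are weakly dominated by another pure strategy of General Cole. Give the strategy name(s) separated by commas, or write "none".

C1 is weakly dominated by C4 (Opt1: 8>1, Opt2: 11=11, Opt3: 12>11).
C1 weakly dominates C2 — Opt1: 1=1, Opt2: 11>6, Opt3: 11>3.
C3: no other strategy beats it everywhere (C1 at Opt1 (11>1); C2 at Opt1 (11>1); C4 at Opt1 (11>8)).
Nothing dominates C4: C1 at Opt1 (8>1); C2 at Opt1 (8>1); C3 at Opt2 (11>1).

C1, C2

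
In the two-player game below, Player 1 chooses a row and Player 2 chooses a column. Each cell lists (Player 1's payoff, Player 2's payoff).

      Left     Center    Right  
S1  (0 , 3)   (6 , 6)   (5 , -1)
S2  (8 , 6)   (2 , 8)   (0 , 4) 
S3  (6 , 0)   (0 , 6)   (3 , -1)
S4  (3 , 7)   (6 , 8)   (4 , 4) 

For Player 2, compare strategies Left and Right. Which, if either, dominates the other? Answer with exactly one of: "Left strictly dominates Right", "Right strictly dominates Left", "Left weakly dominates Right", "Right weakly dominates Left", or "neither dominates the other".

Left's payoffs vs Right's, by Player 1's action — S1: 3>-1, S2: 6>4, S3: 0>-1, S4: 7>4.
Left gives a strictly higher payoff against every action of Player 1, so Left strictly dominates Right.

Left strictly dominates Right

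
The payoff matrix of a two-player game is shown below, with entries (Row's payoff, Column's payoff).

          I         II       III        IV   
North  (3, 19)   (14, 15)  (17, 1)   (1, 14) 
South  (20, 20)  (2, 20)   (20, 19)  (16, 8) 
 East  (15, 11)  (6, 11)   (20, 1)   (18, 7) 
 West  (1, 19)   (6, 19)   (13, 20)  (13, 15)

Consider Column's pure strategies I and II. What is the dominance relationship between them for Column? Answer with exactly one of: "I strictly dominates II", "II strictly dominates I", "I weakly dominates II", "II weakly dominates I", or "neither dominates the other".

I weakly dominates II

Compare I to II across every action of Row: North: 19>15, South: 20=20, East: 11=11, West: 19=19.
I is at least as good everywhere and strictly better somewhere (tied only at South, East, West), so I weakly but not strictly dominates II.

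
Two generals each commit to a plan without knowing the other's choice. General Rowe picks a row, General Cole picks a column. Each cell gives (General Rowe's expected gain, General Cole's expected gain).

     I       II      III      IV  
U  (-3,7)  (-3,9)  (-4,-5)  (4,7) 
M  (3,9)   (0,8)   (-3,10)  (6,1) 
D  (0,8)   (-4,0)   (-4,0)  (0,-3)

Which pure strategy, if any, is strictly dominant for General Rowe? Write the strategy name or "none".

M vs U: I: 3>-3, II: 0>-3, III: -3>-4, IV: 6>4.
M vs D: I: 3>0, II: 0>-4, III: -3>-4, IV: 6>0.
M strictly beats every other strategy against every opponent action, so it is strictly dominant.

M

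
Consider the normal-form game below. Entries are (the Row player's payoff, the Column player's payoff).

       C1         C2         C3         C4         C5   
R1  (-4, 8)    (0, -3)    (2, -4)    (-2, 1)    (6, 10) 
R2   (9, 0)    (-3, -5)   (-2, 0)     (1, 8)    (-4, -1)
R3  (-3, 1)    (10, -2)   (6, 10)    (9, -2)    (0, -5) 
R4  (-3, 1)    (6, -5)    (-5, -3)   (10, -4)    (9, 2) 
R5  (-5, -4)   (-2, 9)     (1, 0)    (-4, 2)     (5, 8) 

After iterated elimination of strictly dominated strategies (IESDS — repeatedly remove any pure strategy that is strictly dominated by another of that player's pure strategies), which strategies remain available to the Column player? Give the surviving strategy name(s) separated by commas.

C1, C3, C4, C5

Row R5 is eliminated: R1 beats it against every remaining column (C1: -4>-5, C2: 0>-2, C3: 2>1, C4: -2>-4, C5: 6>5).
For the Column player, C1 strictly dominates C2 on the remaining rows (R1: 8>-3, R2: 0>-5, R3: 1>-2, R4: 1>-5); eliminate C2.
Among the remaining strategies, none is strictly dominated by another pure strategy of the same player, so the elimination stops.
Surviving strategies — the Row player: {R1, R2, R3, R4}; the Column player: {C1, C3, C4, C5}.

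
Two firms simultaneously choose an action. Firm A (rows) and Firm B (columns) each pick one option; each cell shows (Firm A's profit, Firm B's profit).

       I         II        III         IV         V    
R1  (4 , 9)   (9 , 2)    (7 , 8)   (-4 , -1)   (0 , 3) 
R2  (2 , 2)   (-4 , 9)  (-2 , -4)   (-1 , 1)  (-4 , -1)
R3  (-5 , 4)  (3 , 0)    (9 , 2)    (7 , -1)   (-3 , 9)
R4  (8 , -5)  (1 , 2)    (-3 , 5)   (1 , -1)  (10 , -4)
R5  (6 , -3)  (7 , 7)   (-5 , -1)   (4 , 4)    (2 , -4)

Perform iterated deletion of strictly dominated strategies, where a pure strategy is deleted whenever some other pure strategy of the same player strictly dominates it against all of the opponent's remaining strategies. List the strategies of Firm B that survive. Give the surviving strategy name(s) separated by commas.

I, II, III, V

For Firm B, II strictly dominates IV on the remaining rows (R1: 2>-1, R2: 9>1, R3: 0>-1, R4: 2>-1, R5: 7>4); eliminate IV.
Row R2 is eliminated: R1 beats it against every remaining column (I: 4>2, II: 9>-4, III: 7>-2, V: 0>-4).
Among the remaining strategies, none is strictly dominated by another pure strategy of the same player, so the elimination stops.
Surviving strategies — Firm A: {R1, R3, R4, R5}; Firm B: {I, II, III, V}.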